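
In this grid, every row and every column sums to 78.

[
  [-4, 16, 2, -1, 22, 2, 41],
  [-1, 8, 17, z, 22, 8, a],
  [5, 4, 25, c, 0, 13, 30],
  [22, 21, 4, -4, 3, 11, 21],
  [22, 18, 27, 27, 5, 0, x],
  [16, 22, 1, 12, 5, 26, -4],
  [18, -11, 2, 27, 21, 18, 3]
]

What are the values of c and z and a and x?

The known cells in row 3 total 77, leaving 78 − 77 = 1 for the blank.
The known cells in row 5 total 99, leaving 78 − 99 = -21 for the blank.
The known cells in column 7 total 70, leaving 78 − 70 = 8 for the blank.
The known cells in row 2 total 62, leaving 78 − 62 = 16 for the blank.

c = 1, z = 16, a = 8, x = -21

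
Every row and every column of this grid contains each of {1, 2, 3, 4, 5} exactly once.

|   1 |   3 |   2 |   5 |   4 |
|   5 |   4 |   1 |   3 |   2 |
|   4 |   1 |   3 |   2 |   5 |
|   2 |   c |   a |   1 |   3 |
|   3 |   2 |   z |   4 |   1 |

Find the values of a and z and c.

Cell (4,2): column 2 already has {1, 2, 3, 4} → 5.
For row 4, column 3: row 4 already has {1, 2, 3, 5}; that leaves 4.
For row 5, column 3: row 5 already has {1, 2, 3, 4}; that leaves 5.

a = 4, z = 5, c = 5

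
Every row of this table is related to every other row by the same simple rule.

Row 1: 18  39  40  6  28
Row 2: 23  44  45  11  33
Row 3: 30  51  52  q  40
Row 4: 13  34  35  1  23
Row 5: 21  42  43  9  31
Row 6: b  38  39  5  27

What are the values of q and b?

q = 18, b = 17

The difference between any two rows is the same in every column — this is an addition table with the headers hidden.
Row 3 minus row 1 is 40 − 28 = 12, so its entry in column 4 is 6 + 12 = 18.
Row 6 minus row 1 is 27 − 28 = -1, so its entry in column 1 is 18 + (-1) = 17.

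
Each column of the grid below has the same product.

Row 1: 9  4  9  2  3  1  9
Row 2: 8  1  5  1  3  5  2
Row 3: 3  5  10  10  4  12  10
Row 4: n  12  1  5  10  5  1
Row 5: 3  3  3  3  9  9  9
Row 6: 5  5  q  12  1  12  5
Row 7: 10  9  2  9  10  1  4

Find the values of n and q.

n = 1, q = 12

Columns 2 and 6 each multiply to 32400, so every column has product 32400.
Column 1: 9×8×3×3×5×10 = 32400, so the missing entry is 32400 ÷ 32400 = 1.
Column 3: 9×5×10×1×3×2 = 2700, so the missing entry is 32400 ÷ 2700 = 12.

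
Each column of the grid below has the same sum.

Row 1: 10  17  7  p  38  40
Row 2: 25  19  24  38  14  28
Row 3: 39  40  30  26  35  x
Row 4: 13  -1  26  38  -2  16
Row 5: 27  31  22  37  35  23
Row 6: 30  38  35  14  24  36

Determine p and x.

p = -9, x = 1

Column 2 sums to 144 and so does column 5; that's the common total.
In column 4 the known cells total 153, leaving 144 − 153 = -9.
In column 6 the known cells total 143, leaving 144 − 143 = 1.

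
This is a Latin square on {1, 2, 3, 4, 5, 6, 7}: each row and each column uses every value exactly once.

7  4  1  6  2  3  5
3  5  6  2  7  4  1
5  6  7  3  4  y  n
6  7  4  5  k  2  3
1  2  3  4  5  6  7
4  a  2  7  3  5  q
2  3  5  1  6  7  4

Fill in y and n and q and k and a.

y = 1, n = 2, q = 6, k = 1, a = 1

Cell (4,5): row 4 already has {2, 3, 4, 5, 6, 7} → 1.
Cell (6,2): column 2 already has {2, 3, 4, 5, 6, 7} → 1.
For row 6, column 7: row 6 already has {1, 2, 3, 4, 5, 7}; that leaves 6.
Cell (3,7): column 7 already has {1, 3, 4, 5, 6, 7} → 2.
At (row 3, col 6): row 3 already has {2, 3, 4, 5, 6, 7}, so the value is 1.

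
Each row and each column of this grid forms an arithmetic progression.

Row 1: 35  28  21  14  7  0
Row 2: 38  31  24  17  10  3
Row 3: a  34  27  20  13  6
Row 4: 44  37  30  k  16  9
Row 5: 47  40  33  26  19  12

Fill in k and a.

k = 23, a = 41

Along each row the entries change by -7 per step; down each column they change by 3.
Row 4: from 44 at column 1, stepping by -7 to column 4 gives 23.
Row 3: from 34 at column 2, stepping by -7 to column 1 gives 41.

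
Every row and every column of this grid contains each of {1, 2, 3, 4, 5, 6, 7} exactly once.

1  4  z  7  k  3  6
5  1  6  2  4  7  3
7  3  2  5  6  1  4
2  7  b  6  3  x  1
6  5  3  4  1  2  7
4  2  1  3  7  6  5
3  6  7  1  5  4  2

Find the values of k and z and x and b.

k = 2, z = 5, x = 5, b = 4

Cell (1,5): column 5 already has {1, 3, 4, 5, 6, 7} → 2.
Cell (4,6): column 6 already has {1, 2, 3, 4, 6, 7} → 5.
At (row 4, col 3): row 4 already has {1, 2, 3, 5, 6, 7}, so the value is 4.
For row 1, column 3: row 1 already has {1, 2, 3, 4, 6, 7}; that leaves 5.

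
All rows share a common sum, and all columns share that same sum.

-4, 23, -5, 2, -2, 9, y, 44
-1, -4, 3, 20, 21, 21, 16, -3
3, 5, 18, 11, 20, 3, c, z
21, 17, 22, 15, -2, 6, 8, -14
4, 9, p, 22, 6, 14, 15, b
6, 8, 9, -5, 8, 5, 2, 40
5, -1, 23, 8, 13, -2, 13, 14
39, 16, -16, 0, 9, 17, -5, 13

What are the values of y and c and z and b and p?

y = 6, c = 18, z = -5, b = -16, p = 19

Rows 2 and 4 both sum to 73, so that's the common total.
The known cells in column 3 total 54, leaving 73 − 54 = 19 for the blank.
The known cells in row 1 total 67, leaving 73 − 67 = 6 for the blank.
The known cells in column 7 total 55, leaving 73 − 55 = 18 for the blank.
The known cells in row 3 total 78, leaving 73 − 78 = -5 for the blank.
The known cells in row 5 total 89, leaving 73 − 89 = -16 for the blank.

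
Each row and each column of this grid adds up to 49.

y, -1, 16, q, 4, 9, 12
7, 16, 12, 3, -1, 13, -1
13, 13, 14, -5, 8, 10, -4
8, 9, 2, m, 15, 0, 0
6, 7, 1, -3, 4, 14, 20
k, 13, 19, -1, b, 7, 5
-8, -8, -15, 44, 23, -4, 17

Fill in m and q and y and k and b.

Column 5 has 4 − 1 + 8 + 15 + 4 + 23 = 53; the blank must be 49 − 53 = -4.
Row 4 has 8 + 9 + 2 + 15 + 0 + 0 = 34; the blank must be 49 − 34 = 15.
Column 4 has 3 − 5 + 15 − 3 − 1 + 44 = 53; the blank must be 49 − 53 = -4.
Row 1 has -1 + 16 − 4 + 4 + 9 + 12 = 36; the blank must be 49 − 36 = 13.
Row 6 has 13 + 19 − 1 − 4 + 7 + 5 = 39; the blank must be 49 − 39 = 10.

m = 15, q = -4, y = 13, k = 10, b = -4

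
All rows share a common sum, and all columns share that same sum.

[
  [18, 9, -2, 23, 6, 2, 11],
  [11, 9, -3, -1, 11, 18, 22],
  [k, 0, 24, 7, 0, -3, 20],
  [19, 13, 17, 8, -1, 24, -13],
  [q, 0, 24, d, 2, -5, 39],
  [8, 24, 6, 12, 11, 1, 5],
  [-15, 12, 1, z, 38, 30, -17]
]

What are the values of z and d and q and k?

z = 18, d = 0, q = 7, k = 19

Rows 1 and 2 both sum to 67, so that's the common total.
Row 7 has -15 + 12 + 1 + 38 + 30 − 17 = 49; the blank must be 67 − 49 = 18.
Row 3 has 0 + 24 + 7 + 0 − 3 + 20 = 48; the blank must be 67 − 48 = 19.
Column 1 has 18 + 11 + 19 + 19 + 8 − 15 = 60; the blank must be 67 − 60 = 7.
Row 5 has 7 + 0 + 24 + 2 − 5 + 39 = 67; the blank must be 67 − 67 = 0.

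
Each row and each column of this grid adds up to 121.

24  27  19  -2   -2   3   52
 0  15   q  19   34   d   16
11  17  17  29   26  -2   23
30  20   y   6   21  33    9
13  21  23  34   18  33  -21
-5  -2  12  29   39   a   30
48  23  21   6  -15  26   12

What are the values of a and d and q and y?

a = 18, d = 10, q = 27, y = 2

Row 6: -5 − 2 + 12 + 29 + 39 + 30 = 103, so its missing entry is 121 − 103 = 18.
Row 4: 30 + 20 + 6 + 21 + 33 + 9 = 119, so its missing entry is 121 − 119 = 2.
Column 3: 19 + 17 + 2 + 23 + 12 + 21 = 94, so its missing entry is 121 − 94 = 27.
Row 2: 0 + 15 + 27 + 19 + 34 + 16 = 111, so its missing entry is 121 − 111 = 10.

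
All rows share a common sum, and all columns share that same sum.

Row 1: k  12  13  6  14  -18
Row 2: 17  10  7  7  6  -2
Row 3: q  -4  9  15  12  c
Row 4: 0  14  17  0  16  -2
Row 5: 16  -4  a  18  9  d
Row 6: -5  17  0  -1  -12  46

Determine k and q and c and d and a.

k = 18, q = -1, c = 14, d = 7, a = -1

Rows 2 and 4 both sum to 45, so that's the common total.
Row 1: 12 + 13 + 6 + 14 − 18 = 27, so its missing entry is 45 − 27 = 18.
Column 1: 18 + 17 + 0 + 16 − 5 = 46, so its missing entry is 45 − 46 = -1.
Column 3: 13 + 7 + 9 + 17 + 0 = 46, so its missing entry is 45 − 46 = -1.
Row 5: 16 − 4 − 1 + 18 + 9 = 38, so its missing entry is 45 − 38 = 7.
Row 3: -1 − 4 + 9 + 15 + 12 = 31, so its missing entry is 45 − 31 = 14.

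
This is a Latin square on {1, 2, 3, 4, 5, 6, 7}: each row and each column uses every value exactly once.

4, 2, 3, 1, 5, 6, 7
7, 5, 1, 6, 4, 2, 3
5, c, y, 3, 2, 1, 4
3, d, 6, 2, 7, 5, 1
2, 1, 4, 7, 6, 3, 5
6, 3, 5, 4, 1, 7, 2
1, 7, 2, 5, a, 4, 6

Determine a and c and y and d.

Cell (4,2): row 4 already has {1, 2, 3, 5, 6, 7} → 4.
Cell (7,5): row 7 already has {1, 2, 4, 5, 6, 7} → 3.
Cell (3,2): column 2 already has {1, 2, 3, 4, 5, 7} → 6.
For row 3, column 3: row 3 already has {1, 2, 3, 4, 5, 6}; that leaves 7.

a = 3, c = 6, y = 7, d = 4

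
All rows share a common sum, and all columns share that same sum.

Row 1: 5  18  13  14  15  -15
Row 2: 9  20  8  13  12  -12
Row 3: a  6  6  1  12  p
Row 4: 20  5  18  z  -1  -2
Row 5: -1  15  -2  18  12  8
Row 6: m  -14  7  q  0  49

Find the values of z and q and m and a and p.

Rows 1 and 2 both sum to 50, so that's the common total.
The known cells in row 4 total 40, leaving 50 − 40 = 10 for the blank.
The known cells in column 4 total 56, leaving 50 − 56 = -6 for the blank.
The known cells in row 6 total 36, leaving 50 − 36 = 14 for the blank.
The known cells in column 1 total 47, leaving 50 − 47 = 3 for the blank.
The known cells in row 3 total 28, leaving 50 − 28 = 22 for the blank.

z = 10, q = -6, m = 14, a = 3, p = 22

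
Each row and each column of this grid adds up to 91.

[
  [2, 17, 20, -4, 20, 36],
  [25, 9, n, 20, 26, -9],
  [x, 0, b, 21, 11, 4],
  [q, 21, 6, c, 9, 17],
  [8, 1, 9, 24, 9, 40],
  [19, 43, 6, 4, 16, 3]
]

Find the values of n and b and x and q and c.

Row 2: 25 + 9 + 20 + 26 − 9 = 71, so its missing entry is 91 − 71 = 20.
Column 4: -4 + 20 + 21 + 24 + 4 = 65, so its missing entry is 91 − 65 = 26.
Row 4: 21 + 6 + 26 + 9 + 17 = 79, so its missing entry is 91 − 79 = 12.
Column 1: 2 + 25 + 12 + 8 + 19 = 66, so its missing entry is 91 − 66 = 25.
Row 3: 25 + 0 + 21 + 11 + 4 = 61, so its missing entry is 91 − 61 = 30.

n = 20, b = 30, x = 25, q = 12, c = 26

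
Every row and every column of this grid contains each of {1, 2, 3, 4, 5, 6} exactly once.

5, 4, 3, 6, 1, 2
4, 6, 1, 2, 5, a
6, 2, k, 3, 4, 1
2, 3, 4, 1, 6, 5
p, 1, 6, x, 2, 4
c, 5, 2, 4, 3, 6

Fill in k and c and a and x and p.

For row 5, column 4: column 4 already has {1, 2, 3, 4, 6}; that leaves 5.
At (row 5, col 1): row 5 already has {1, 2, 4, 5, 6}, so the value is 3.
Cell (2,6): row 2 already has {1, 2, 4, 5, 6} → 3.
Cell (6,1): row 6 already has {2, 3, 4, 5, 6} → 1.
For row 3, column 3: row 3 already has {1, 2, 3, 4, 6}; that leaves 5.

k = 5, c = 1, a = 3, x = 5, p = 3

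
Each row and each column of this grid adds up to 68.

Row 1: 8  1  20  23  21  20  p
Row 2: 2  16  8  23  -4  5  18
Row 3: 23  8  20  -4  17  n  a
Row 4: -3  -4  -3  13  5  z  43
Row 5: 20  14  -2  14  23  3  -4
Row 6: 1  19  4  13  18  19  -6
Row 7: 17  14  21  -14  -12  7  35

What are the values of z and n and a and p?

Row 4 has -3 − 4 − 3 + 13 + 5 + 43 = 51; the blank must be 68 − 51 = 17.
Column 6 has 20 + 5 + 17 + 3 + 19 + 7 = 71; the blank must be 68 − 71 = -3.
Row 3 has 23 + 8 + 20 − 4 + 17 − 3 = 61; the blank must be 68 − 61 = 7.
Row 1 has 8 + 1 + 20 + 23 + 21 + 20 = 93; the blank must be 68 − 93 = -25.

z = 17, n = -3, a = 7, p = -25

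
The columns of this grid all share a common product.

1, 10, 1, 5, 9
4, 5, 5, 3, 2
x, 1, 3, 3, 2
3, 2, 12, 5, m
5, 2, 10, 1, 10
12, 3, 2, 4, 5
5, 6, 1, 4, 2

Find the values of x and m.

x = 1, m = 1

Columns 2 and 4 each multiply to 3600, so every column has product 3600.
Column 1: 1×4×3×5×12×5 = 3600, so the missing entry is 3600 ÷ 3600 = 1.
Column 5: 9×2×2×10×5×2 = 3600, so the missing entry is 3600 ÷ 3600 = 1.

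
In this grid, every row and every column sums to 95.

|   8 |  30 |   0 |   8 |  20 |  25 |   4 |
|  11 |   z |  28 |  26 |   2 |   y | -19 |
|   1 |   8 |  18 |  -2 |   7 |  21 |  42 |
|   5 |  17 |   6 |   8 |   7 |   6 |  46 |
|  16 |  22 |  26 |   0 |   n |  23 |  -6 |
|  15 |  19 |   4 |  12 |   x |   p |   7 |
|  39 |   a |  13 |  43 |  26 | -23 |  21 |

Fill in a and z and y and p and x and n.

a = -24, z = 23, y = 24, p = 19, x = 19, n = 14

Row 5: 16 + 22 + 26 + 0 + 23 − 6 = 81, so its missing entry is 95 − 81 = 14.
Row 7: 39 + 13 + 43 + 26 − 23 + 21 = 119, so its missing entry is 95 − 119 = -24.
Column 2: 30 + 8 + 17 + 22 + 19 − 24 = 72, so its missing entry is 95 − 72 = 23.
Row 2: 11 + 23 + 28 + 26 + 2 − 19 = 71, so its missing entry is 95 − 71 = 24.
Column 6: 25 + 24 + 21 + 6 + 23 − 23 = 76, so its missing entry is 95 − 76 = 19.
Row 6: 15 + 19 + 4 + 12 + 19 + 7 = 76, so its missing entry is 95 − 76 = 19.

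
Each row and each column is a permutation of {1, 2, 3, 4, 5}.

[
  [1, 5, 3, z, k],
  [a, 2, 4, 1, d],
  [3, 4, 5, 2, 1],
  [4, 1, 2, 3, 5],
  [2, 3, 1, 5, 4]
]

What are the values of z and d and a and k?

z = 4, d = 3, a = 5, k = 2

At (row 2, col 1): column 1 already has {1, 2, 3, 4}, so the value is 5.
At (row 1, col 4): column 4 already has {1, 2, 3, 5}, so the value is 4.
At (row 1, col 5): row 1 already has {1, 3, 4, 5}, so the value is 2.
For row 2, column 5: row 2 already has {1, 2, 4, 5}; that leaves 3.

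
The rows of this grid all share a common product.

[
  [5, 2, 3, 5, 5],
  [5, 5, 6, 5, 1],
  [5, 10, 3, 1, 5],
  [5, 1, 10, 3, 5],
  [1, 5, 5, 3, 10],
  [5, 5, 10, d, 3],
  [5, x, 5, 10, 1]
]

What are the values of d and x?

d = 1, x = 3

Rows 3 and 4 each multiply to 750, so every row has product 750.
Row 6: 5×5×10×3 = 750, so the missing entry is 750 ÷ 750 = 1.
Row 7: 5×5×10×1 = 250, so the missing entry is 750 ÷ 250 = 3.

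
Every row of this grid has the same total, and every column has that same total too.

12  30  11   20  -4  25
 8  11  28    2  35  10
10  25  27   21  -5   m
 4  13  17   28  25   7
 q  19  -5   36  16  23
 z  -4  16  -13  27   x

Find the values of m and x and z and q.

m = 16, x = 13, z = 55, q = 5

Rows 1 and 2 both sum to 94, so that's the common total.
The known cells in row 5 total 89, leaving 94 − 89 = 5 for the blank.
The known cells in row 3 total 78, leaving 94 − 78 = 16 for the blank.
The known cells in column 1 total 39, leaving 94 − 39 = 55 for the blank.
The known cells in row 6 total 81, leaving 94 − 81 = 13 for the blank.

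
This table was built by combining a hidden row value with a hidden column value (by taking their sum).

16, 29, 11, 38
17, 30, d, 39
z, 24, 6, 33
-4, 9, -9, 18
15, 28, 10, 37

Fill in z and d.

The difference between any two rows is the same in every column — this is an addition table with the headers hidden.
Row 3 minus row 1 is 24 − 29 = -5, so its entry in column 1 is 16 + (-5) = 11.
Row 2 minus row 1 is 30 − 29 = 1, so its entry in column 3 is 11 + 1 = 12.

z = 11, d = 12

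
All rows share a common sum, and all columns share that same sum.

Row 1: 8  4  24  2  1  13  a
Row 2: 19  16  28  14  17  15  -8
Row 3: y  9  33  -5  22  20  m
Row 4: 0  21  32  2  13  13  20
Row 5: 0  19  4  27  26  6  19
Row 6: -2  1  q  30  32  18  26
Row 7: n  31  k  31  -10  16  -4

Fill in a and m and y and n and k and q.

Rows 2 and 4 both sum to 101, so that's the common total.
Row 1 has 8 + 4 + 24 + 2 + 1 + 13 = 52; the blank must be 101 − 52 = 49.
Column 7 has 49 − 8 + 20 + 19 + 26 − 4 = 102; the blank must be 101 − 102 = -1.
Row 3 has 9 + 33 − 5 + 22 + 20 − 1 = 78; the blank must be 101 − 78 = 23.
Column 1 has 8 + 19 + 23 + 0 + 0 − 2 = 48; the blank must be 101 − 48 = 53.
Row 7 has 53 + 31 + 31 − 10 + 16 − 4 = 117; the blank must be 101 − 117 = -16.
Row 6 has -2 + 1 + 30 + 32 + 18 + 26 = 105; the blank must be 101 − 105 = -4.

a = 49, m = -1, y = 23, n = 53, k = -16, q = -4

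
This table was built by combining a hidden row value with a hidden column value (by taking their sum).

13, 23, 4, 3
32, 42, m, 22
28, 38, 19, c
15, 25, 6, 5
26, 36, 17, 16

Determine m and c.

m = 23, c = 18

The difference between any two rows is the same in every column — this is an addition table with the headers hidden.
Row 2 minus row 1 is 32 − 13 = 19, so its entry in column 3 is 4 + 19 = 23.
Row 3 minus row 1 is 28 − 13 = 15, so its entry in column 4 is 3 + 15 = 18.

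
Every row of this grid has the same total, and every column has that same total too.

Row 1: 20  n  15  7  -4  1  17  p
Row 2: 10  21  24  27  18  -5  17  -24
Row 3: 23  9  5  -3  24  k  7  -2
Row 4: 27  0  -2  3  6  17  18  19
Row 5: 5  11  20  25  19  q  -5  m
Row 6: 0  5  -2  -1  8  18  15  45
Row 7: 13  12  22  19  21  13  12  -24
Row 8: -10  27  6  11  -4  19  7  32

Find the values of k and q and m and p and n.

Rows 2 and 4 both sum to 88, so that's the common total.
Column 2: 21 + 9 + 0 + 11 + 5 + 12 + 27 = 85, so its missing entry is 88 − 85 = 3.
Row 1: 20 + 3 + 15 + 7 − 4 + 1 + 17 = 59, so its missing entry is 88 − 59 = 29.
Row 3: 23 + 9 + 5 − 3 + 24 + 7 − 2 = 63, so its missing entry is 88 − 63 = 25.
Column 6: 1 − 5 + 25 + 17 + 18 + 13 + 19 = 88, so its missing entry is 88 − 88 = 0.
Row 5: 5 + 11 + 20 + 25 + 19 + 0 − 5 = 75, so its missing entry is 88 − 75 = 13.

k = 25, q = 0, m = 13, p = 29, n = 3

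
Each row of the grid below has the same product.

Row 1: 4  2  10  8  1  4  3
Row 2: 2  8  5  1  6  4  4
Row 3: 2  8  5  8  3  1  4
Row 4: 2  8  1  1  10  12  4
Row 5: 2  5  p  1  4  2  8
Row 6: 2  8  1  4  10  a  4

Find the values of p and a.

p = 12, a = 3

Rows 1 and 3 each multiply to 7680, so every row has product 7680.
Row 5: 2×5×1×4×2×8 = 640, so the missing entry is 7680 ÷ 640 = 12.
Row 6: 2×8×1×4×10×4 = 2560, so the missing entry is 7680 ÷ 2560 = 3.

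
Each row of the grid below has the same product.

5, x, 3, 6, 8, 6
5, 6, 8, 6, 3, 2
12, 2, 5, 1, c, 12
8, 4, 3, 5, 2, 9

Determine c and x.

Rows 2 and 4 each multiply to 8640, so every row has product 8640.
Row 3: 12×2×5×1×12 = 1440, so the missing entry is 8640 ÷ 1440 = 6.
Row 1: 5×3×6×8×6 = 4320, so the missing entry is 8640 ÷ 4320 = 2.

c = 6, x = 2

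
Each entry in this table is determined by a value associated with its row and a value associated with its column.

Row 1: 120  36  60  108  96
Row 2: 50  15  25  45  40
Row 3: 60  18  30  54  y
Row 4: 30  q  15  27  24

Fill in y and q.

y = 48, q = 9

Each row is a constant multiple of every other row — this is a multiplication table with the headers hidden.
Row 3 is 54/108 = 1/2 times row 1, so its entry in column 5 is 96 × 1/2 = 48.
Row 4 is 27/108 = 1/4 times row 1, so its entry in column 2 is 36 × 1/4 = 9.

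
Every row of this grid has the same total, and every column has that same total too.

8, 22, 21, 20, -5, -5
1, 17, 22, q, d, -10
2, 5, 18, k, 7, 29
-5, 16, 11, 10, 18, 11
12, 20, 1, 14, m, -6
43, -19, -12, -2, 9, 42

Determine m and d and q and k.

Rows 1 and 4 both sum to 61, so that's the common total.
Row 5: 12 + 20 + 1 + 14 − 6 = 41, so its missing entry is 61 − 41 = 20.
Row 3: 2 + 5 + 18 + 7 + 29 = 61, so its missing entry is 61 − 61 = 0.
Column 4: 20 + 0 + 10 + 14 − 2 = 42, so its missing entry is 61 − 42 = 19.
Row 2: 1 + 17 + 22 + 19 − 10 = 49, so its missing entry is 61 − 49 = 12.

m = 20, d = 12, q = 19, k = 0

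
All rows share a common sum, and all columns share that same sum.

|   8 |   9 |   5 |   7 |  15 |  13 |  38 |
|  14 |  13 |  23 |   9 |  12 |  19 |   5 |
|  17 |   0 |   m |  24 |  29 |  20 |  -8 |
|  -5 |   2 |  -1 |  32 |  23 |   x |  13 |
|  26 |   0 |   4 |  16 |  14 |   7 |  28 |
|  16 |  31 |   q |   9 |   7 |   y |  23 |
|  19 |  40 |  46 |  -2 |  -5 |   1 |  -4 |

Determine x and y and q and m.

Rows 1 and 2 both sum to 95, so that's the common total.
The known cells in row 3 total 82, leaving 95 − 82 = 13 for the blank.
The known cells in row 4 total 64, leaving 95 − 64 = 31 for the blank.
The known cells in column 6 total 91, leaving 95 − 91 = 4 for the blank.
The known cells in row 6 total 90, leaving 95 − 90 = 5 for the blank.

x = 31, y = 4, q = 5, m = 13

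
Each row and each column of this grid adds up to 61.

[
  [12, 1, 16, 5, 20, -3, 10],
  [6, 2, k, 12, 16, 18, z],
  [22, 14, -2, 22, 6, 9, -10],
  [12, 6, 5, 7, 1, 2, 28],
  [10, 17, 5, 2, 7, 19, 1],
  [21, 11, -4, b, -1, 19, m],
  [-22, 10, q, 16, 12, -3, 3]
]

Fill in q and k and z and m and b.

Row 7: -22 + 10 + 16 + 12 − 3 + 3 = 16, so its missing entry is 61 − 16 = 45.
Column 3: 16 − 2 + 5 + 5 − 4 + 45 = 65, so its missing entry is 61 − 65 = -4.
Column 4: 5 + 12 + 22 + 7 + 2 + 16 = 64, so its missing entry is 61 − 64 = -3.
Row 6: 21 + 11 − 4 − 3 − 1 + 19 = 43, so its missing entry is 61 − 43 = 18.
Row 2: 6 + 2 − 4 + 12 + 16 + 18 = 50, so its missing entry is 61 − 50 = 11.

q = 45, k = -4, z = 11, m = 18, b = -3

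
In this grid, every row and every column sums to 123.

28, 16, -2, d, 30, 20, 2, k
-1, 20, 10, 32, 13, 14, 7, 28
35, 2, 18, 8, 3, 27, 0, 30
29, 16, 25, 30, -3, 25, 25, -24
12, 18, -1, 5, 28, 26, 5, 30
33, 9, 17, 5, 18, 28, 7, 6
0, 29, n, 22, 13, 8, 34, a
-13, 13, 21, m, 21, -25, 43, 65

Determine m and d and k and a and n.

Column 3 has -2 + 10 + 18 + 25 − 1 + 17 + 21 = 88; the blank must be 123 − 88 = 35.
Row 8 has -13 + 13 + 21 + 21 − 25 + 43 + 65 = 125; the blank must be 123 − 125 = -2.
Column 4 has 32 + 8 + 30 + 5 + 5 + 22 − 2 = 100; the blank must be 123 − 100 = 23.
Row 1 has 28 + 16 − 2 + 23 + 30 + 20 + 2 = 117; the blank must be 123 − 117 = 6.
Row 7 has 0 + 29 + 35 + 22 + 13 + 8 + 34 = 141; the blank must be 123 − 141 = -18.

m = -2, d = 23, k = 6, a = -18, n = 35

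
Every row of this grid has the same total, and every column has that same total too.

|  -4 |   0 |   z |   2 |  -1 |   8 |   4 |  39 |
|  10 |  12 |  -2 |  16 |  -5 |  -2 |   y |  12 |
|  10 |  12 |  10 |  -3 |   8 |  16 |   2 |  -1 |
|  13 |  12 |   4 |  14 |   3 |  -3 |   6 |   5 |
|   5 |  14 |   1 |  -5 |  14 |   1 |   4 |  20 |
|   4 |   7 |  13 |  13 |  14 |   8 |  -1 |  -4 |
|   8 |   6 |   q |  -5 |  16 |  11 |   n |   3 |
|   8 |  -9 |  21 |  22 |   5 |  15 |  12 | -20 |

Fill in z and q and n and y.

z = 6, q = 1, n = 14, y = 13

Rows 3 and 4 both sum to 54, so that's the common total.
The known cells in row 2 total 41, leaving 54 − 41 = 13 for the blank.
The known cells in column 7 total 40, leaving 54 − 40 = 14 for the blank.
The known cells in row 1 total 48, leaving 54 − 48 = 6 for the blank.
The known cells in row 7 total 53, leaving 54 − 53 = 1 for the blank.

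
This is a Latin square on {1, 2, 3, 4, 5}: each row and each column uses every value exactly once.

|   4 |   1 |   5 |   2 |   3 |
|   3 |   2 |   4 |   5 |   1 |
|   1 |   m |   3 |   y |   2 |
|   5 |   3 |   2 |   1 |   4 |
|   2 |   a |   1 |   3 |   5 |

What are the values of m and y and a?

m = 5, y = 4, a = 4

For row 3, column 4: column 4 already has {1, 2, 3, 5}; that leaves 4.
For row 5, column 2: row 5 already has {1, 2, 3, 5}; that leaves 4.
Cell (3,2): row 3 already has {1, 2, 3, 4} → 5.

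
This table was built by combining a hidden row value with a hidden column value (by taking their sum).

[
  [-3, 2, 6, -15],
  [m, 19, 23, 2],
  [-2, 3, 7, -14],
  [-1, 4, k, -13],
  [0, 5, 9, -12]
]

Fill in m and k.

The difference between any two rows is the same in every column — this is an addition table with the headers hidden.
Row 2 minus row 1 is 19 − 2 = 17, so its entry in column 1 is -3 + 17 = 14.
Row 4 minus row 1 is 4 − 2 = 2, so its entry in column 3 is 6 + 2 = 8.

m = 14, k = 8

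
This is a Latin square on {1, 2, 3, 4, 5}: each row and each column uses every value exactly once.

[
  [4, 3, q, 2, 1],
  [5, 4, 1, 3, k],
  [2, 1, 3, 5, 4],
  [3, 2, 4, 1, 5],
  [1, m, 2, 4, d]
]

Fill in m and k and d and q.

At (row 1, col 3): row 1 already has {1, 2, 3, 4}, so the value is 5.
At (row 5, col 2): column 2 already has {1, 2, 3, 4}, so the value is 5.
At (row 5, col 5): row 5 already has {1, 2, 4, 5}, so the value is 3.
Cell (2,5): row 2 already has {1, 3, 4, 5} → 2.

m = 5, k = 2, d = 3, q = 5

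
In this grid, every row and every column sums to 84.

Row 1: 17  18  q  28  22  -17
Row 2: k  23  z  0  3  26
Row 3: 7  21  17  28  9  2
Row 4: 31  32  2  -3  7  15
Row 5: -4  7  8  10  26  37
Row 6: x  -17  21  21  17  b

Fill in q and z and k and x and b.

q = 16, z = 20, k = 12, x = 21, b = 21

Column 6 has -17 + 26 + 2 + 15 + 37 = 63; the blank must be 84 − 63 = 21.
Row 1 has 17 + 18 + 28 + 22 − 17 = 68; the blank must be 84 − 68 = 16.
Column 3 has 16 + 17 + 2 + 8 + 21 = 64; the blank must be 84 − 64 = 20.
Row 6 has -17 + 21 + 21 + 17 + 21 = 63; the blank must be 84 − 63 = 21.
Row 2 has 23 + 20 + 0 + 3 + 26 = 72; the blank must be 84 − 72 = 12.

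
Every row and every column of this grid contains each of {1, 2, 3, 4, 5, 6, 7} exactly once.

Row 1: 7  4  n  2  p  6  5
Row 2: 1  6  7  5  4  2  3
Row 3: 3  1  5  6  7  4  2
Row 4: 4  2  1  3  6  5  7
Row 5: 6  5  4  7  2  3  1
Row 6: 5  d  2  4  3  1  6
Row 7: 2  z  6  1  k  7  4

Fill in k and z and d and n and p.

For row 6, column 2: row 6 already has {1, 2, 3, 4, 5, 6}; that leaves 7.
For row 7, column 2: column 2 already has {1, 2, 4, 5, 6, 7}; that leaves 3.
At (row 7, col 5): row 7 already has {1, 2, 3, 4, 6, 7}, so the value is 5.
Cell (1,5): column 5 already has {2, 3, 4, 5, 6, 7} → 1.
Cell (1,3): row 1 already has {1, 2, 4, 5, 6, 7} → 3.

k = 5, z = 3, d = 7, n = 3, p = 1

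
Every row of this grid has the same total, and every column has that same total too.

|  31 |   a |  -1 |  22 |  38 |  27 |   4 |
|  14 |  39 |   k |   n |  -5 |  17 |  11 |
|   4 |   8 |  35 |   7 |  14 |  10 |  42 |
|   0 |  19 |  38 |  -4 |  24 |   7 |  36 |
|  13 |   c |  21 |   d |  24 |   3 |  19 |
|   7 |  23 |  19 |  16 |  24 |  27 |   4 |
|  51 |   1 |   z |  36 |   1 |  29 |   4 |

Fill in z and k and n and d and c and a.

z = -2, k = 10, n = 34, d = 9, c = 31, a = -1

Rows 3 and 4 both sum to 120, so that's the common total.
Row 1: 31 − 1 + 22 + 38 + 27 + 4 = 121, so its missing entry is 120 − 121 = -1.
Row 7: 51 + 1 + 36 + 1 + 29 + 4 = 122, so its missing entry is 120 − 122 = -2.
Column 3: -1 + 35 + 38 + 21 + 19 − 2 = 110, so its missing entry is 120 − 110 = 10.
Column 2: -1 + 39 + 8 + 19 + 23 + 1 = 89, so its missing entry is 120 − 89 = 31.
Row 5: 13 + 31 + 21 + 24 + 3 + 19 = 111, so its missing entry is 120 − 111 = 9.
Row 2: 14 + 39 + 10 − 5 + 17 + 11 = 86, so its missing entry is 120 − 86 = 34.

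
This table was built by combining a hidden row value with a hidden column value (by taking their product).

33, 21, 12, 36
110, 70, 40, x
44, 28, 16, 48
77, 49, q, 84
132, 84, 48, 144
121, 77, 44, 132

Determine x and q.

Each row is a constant multiple of every other row — this is a multiplication table with the headers hidden.
Row 2 is 110/33 = 10/3 times row 1, so its entry in column 4 is 36 × 10/3 = 120.
Row 4 is 77/33 = 7/3 times row 1, so its entry in column 3 is 12 × 7/3 = 28.

x = 120, q = 28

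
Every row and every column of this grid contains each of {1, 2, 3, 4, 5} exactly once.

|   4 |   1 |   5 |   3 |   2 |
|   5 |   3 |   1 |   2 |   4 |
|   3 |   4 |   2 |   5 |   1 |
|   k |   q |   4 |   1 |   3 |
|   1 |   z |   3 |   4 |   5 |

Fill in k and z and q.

At (row 5, col 2): row 5 already has {1, 3, 4, 5}, so the value is 2.
Cell (4,2): column 2 already has {1, 2, 3, 4} → 5.
For row 4, column 1: row 4 already has {1, 3, 4, 5}; that leaves 2.

k = 2, z = 2, q = 5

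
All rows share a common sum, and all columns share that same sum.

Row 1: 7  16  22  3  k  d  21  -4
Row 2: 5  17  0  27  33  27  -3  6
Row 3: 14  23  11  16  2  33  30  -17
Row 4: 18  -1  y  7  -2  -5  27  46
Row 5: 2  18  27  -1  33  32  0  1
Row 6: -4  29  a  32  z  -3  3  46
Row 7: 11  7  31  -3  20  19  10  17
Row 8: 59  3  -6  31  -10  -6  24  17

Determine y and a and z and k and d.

y = 22, a = 5, z = 4, k = 32, d = 15

Rows 2 and 3 both sum to 112, so that's the common total.
Column 6: 27 + 33 − 5 + 32 − 3 + 19 − 6 = 97, so its missing entry is 112 − 97 = 15.
Row 1: 7 + 16 + 22 + 3 + 15 + 21 − 4 = 80, so its missing entry is 112 − 80 = 32.
Column 5: 32 + 33 + 2 − 2 + 33 + 20 − 10 = 108, so its missing entry is 112 − 108 = 4.
Row 4: 18 − 1 + 7 − 2 − 5 + 27 + 46 = 90, so its missing entry is 112 − 90 = 22.
Row 6: -4 + 29 + 32 + 4 − 3 + 3 + 46 = 107, so its missing entry is 112 − 107 = 5.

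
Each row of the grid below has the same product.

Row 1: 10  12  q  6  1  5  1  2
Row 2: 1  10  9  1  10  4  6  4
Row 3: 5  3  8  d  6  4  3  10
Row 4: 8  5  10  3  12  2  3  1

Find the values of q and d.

Rows 2 and 4 each multiply to 86400, so every row has product 86400.
Row 1: 10×12×6×1×5×1×2 = 7200, so the missing entry is 86400 ÷ 7200 = 12.
Row 3: 5×3×8×6×4×3×10 = 86400, so the missing entry is 86400 ÷ 86400 = 1.

q = 12, d = 1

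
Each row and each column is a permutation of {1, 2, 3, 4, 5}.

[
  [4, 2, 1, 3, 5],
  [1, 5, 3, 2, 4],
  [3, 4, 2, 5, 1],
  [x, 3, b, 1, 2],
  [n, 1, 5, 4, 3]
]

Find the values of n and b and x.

n = 2, b = 4, x = 5

Cell (4,3): column 3 already has {1, 2, 3, 5} → 4.
Cell (5,1): row 5 already has {1, 3, 4, 5} → 2.
For row 4, column 1: row 4 already has {1, 2, 3, 4}; that leaves 5.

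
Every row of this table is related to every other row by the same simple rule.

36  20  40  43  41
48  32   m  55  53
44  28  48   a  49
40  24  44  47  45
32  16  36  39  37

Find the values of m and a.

m = 52, a = 51

The difference between any two rows is the same in every column — this is an addition table with the headers hidden.
Row 2 minus row 1 is 32 − 20 = 12, so its entry in column 3 is 40 + 12 = 52.
Row 3 minus row 1 is 28 − 20 = 8, so its entry in column 4 is 43 + 8 = 51.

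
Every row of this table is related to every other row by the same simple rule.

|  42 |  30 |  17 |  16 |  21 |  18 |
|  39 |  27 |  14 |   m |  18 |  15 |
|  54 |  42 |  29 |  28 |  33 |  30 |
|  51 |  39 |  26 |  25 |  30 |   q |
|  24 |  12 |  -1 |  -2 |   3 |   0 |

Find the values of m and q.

The difference between any two rows is the same in every column — this is an addition table with the headers hidden.
Row 2 minus row 1 is 27 − 30 = -3, so its entry in column 4 is 16 + (-3) = 13.
Row 4 minus row 1 is 39 − 30 = 9, so its entry in column 6 is 18 + 9 = 27.

m = 13, q = 27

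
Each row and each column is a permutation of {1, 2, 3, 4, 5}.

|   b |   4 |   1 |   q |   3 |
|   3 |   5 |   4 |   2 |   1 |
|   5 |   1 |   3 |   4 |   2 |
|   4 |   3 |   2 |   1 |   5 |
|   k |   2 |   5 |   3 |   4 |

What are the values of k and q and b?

At (row 5, col 1): row 5 already has {2, 3, 4, 5}, so the value is 1.
Cell (1,4): column 4 already has {1, 2, 3, 4} → 5.
For row 1, column 1: row 1 already has {1, 3, 4, 5}; that leaves 2.

k = 1, q = 5, b = 2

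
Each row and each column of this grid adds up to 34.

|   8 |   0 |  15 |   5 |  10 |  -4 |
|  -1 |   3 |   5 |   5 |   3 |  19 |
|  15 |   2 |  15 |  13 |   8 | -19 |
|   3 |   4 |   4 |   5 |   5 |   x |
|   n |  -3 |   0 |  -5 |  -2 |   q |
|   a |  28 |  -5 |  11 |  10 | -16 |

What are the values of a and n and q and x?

a = 6, n = 3, q = 41, x = 13

Row 6: 28 − 5 + 11 + 10 − 16 = 28, so its missing entry is 34 − 28 = 6.
Column 1: 8 − 1 + 15 + 3 + 6 = 31, so its missing entry is 34 − 31 = 3.
Row 5: 3 − 3 + 0 − 5 − 2 = -7, so its missing entry is 34 − (-7) = 41.
Row 4: 3 + 4 + 4 + 5 + 5 = 21, so its missing entry is 34 − 21 = 13.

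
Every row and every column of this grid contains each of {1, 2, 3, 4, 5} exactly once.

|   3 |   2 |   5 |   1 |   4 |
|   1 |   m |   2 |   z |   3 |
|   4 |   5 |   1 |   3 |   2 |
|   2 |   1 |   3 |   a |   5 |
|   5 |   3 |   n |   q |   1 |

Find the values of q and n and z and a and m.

At (row 2, col 2): column 2 already has {1, 2, 3, 5}, so the value is 4.
Cell (5,3): column 3 already has {1, 2, 3, 5} → 4.
Cell (5,4): row 5 already has {1, 3, 4, 5} → 2.
At (row 4, col 4): row 4 already has {1, 2, 3, 5}, so the value is 4.
For row 2, column 4: row 2 already has {1, 2, 3, 4}; that leaves 5.

q = 2, n = 4, z = 5, a = 4, m = 4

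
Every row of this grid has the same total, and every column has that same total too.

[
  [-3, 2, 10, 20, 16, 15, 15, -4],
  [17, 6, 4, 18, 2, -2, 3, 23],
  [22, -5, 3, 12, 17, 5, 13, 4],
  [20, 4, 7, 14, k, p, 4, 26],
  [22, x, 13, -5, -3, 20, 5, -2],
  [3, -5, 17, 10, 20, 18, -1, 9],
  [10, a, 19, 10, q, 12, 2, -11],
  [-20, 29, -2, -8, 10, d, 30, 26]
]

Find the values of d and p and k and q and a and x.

d = 6, p = -3, k = -1, q = 10, a = 19, x = 21

Rows 1 and 2 both sum to 71, so that's the common total.
Row 8 has -20 + 29 − 2 − 8 + 10 + 30 + 26 = 65; the blank must be 71 − 65 = 6.
Row 5 has 22 + 13 − 5 − 3 + 20 + 5 − 2 = 50; the blank must be 71 − 50 = 21.
Column 2 has 2 + 6 − 5 + 4 + 21 − 5 + 29 = 52; the blank must be 71 − 52 = 19.
Row 7 has 10 + 19 + 19 + 10 + 12 + 2 − 11 = 61; the blank must be 71 − 61 = 10.
Column 5 has 16 + 2 + 17 − 3 + 20 + 10 + 10 = 72; the blank must be 71 − 72 = -1.
Row 4 has 20 + 4 + 7 + 14 − 1 + 4 + 26 = 74; the blank must be 71 − 74 = -3.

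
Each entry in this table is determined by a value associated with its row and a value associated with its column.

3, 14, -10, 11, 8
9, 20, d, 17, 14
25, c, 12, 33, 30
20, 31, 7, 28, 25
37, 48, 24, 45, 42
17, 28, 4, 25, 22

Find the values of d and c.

The difference between any two rows is the same in every column — this is an addition table with the headers hidden.
Row 2 minus row 1 is 17 − 11 = 6, so its entry in column 3 is -10 + 6 = -4.
Row 3 minus row 1 is 33 − 11 = 22, so its entry in column 2 is 14 + 22 = 36.

d = -4, c = 36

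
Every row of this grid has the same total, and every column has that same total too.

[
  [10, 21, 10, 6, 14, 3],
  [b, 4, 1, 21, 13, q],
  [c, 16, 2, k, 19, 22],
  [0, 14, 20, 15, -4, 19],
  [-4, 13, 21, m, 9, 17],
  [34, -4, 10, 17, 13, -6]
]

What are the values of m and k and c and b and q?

Rows 1 and 4 both sum to 64, so that's the common total.
Column 6 has 3 + 22 + 19 + 17 − 6 = 55; the blank must be 64 − 55 = 9.
Row 5 has -4 + 13 + 21 + 9 + 17 = 56; the blank must be 64 − 56 = 8.
Column 4 has 6 + 21 + 15 + 8 + 17 = 67; the blank must be 64 − 67 = -3.
Row 3 has 16 + 2 − 3 + 19 + 22 = 56; the blank must be 64 − 56 = 8.
Row 2 has 4 + 1 + 21 + 13 + 9 = 48; the blank must be 64 − 48 = 16.

m = 8, k = -3, c = 8, b = 16, q = 9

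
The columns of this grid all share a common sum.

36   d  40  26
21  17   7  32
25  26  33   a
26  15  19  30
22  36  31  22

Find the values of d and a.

The complete columns each total 130.
Column 2 is missing 130 − 94 = 36 (since 17 + 26 + 15 + 36 = 94).
Column 4 is missing 130 − 110 = 20 (since 26 + 32 + 30 + 22 = 110).

d = 36, a = 20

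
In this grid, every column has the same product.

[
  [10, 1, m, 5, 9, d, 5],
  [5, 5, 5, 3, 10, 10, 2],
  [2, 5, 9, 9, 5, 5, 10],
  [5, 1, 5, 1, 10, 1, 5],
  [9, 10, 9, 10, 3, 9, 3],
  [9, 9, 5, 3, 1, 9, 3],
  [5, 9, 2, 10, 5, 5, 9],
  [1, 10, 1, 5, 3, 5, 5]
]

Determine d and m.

Columns 2 and 7 each multiply to 202500, so every column has product 202500.
Column 6: 10×5×1×9×9×5×5 = 101250, so the missing entry is 202500 ÷ 101250 = 2.
Column 3: 5×9×5×9×5×2×1 = 20250, so the missing entry is 202500 ÷ 20250 = 10.

d = 2, m = 10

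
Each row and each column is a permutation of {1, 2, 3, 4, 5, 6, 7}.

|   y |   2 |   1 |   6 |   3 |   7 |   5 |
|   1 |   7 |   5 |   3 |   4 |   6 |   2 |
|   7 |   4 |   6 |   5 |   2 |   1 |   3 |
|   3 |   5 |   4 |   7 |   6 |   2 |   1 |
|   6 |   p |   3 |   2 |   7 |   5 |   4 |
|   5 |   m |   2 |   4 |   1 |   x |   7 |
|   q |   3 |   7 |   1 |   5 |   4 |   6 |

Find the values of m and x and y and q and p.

m = 6, x = 3, y = 4, q = 2, p = 1

For row 6, column 6: column 6 already has {1, 2, 4, 5, 6, 7}; that leaves 3.
For row 1, column 1: row 1 already has {1, 2, 3, 5, 6, 7}; that leaves 4.
Cell (6,2): row 6 already has {1, 2, 3, 4, 5, 7} → 6.
At (row 7, col 1): row 7 already has {1, 3, 4, 5, 6, 7}, so the value is 2.
For row 5, column 2: row 5 already has {2, 3, 4, 5, 6, 7}; that leaves 1.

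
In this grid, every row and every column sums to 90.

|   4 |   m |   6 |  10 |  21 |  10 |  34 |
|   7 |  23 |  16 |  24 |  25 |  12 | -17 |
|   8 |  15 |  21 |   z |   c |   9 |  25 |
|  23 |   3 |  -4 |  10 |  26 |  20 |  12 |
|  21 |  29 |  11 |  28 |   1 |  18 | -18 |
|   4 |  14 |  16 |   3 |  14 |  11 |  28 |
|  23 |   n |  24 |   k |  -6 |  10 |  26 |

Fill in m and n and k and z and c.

The known cells in row 1 total 85, leaving 90 − 85 = 5 for the blank.
The known cells in column 5 total 81, leaving 90 − 81 = 9 for the blank.
The known cells in column 2 total 89, leaving 90 − 89 = 1 for the blank.
The known cells in row 3 total 87, leaving 90 − 87 = 3 for the blank.
The known cells in row 7 total 78, leaving 90 − 78 = 12 for the blank.

m = 5, n = 1, k = 12, z = 3, c = 9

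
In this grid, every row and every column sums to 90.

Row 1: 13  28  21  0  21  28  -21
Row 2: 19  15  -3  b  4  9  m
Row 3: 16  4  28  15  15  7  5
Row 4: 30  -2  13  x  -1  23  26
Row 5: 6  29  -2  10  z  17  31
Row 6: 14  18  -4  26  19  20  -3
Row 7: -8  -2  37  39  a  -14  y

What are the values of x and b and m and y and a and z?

The known cells in row 5 total 91, leaving 90 − 91 = -1 for the blank.
The known cells in column 5 total 57, leaving 90 − 57 = 33 for the blank.
The known cells in row 4 total 89, leaving 90 − 89 = 1 for the blank.
The known cells in row 7 total 85, leaving 90 − 85 = 5 for the blank.
The known cells in column 7 total 43, leaving 90 − 43 = 47 for the blank.
The known cells in row 2 total 91, leaving 90 − 91 = -1 for the blank.

x = 1, b = -1, m = 47, y = 5, a = 33, z = -1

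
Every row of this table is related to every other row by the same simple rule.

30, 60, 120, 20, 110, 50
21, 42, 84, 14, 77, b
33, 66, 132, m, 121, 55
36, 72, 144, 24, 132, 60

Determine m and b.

m = 22, b = 35

Each row is a constant multiple of every other row — this is a multiplication table with the headers hidden.
Row 3 is 66/60 = 11/10 times row 1, so its entry in column 4 is 20 × 11/10 = 22.
Row 2 is 42/60 = 7/10 times row 1, so its entry in column 6 is 50 × 7/10 = 35.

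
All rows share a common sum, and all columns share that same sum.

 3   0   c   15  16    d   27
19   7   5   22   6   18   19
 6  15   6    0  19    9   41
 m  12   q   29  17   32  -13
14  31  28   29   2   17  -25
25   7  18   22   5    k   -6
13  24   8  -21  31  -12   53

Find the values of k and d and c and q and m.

k = 25, d = 7, c = 28, q = 3, m = 16

Rows 2 and 3 both sum to 96, so that's the common total.
The known cells in row 6 total 71, leaving 96 − 71 = 25 for the blank.
The known cells in column 1 total 80, leaving 96 − 80 = 16 for the blank.
The known cells in column 6 total 89, leaving 96 − 89 = 7 for the blank.
The known cells in row 1 total 68, leaving 96 − 68 = 28 for the blank.
The known cells in row 4 total 93, leaving 96 − 93 = 3 for the blank.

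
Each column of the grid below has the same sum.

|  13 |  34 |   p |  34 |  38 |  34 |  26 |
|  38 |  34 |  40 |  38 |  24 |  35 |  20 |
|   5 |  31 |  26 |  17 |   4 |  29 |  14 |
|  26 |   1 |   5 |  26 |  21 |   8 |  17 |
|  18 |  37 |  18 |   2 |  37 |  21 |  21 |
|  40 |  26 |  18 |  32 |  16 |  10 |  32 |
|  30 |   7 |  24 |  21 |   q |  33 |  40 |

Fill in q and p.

q = 30, p = 39

Column 6 sums to 170 and so does column 7; that's the common total.
In column 5 the known cells total 140, leaving 170 − 140 = 30.
In column 3 the known cells total 131, leaving 170 − 131 = 39.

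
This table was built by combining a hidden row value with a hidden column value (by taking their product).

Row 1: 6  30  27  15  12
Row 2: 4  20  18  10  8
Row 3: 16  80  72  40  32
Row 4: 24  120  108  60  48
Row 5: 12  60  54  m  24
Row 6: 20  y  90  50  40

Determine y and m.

Each row is a constant multiple of every other row — this is a multiplication table with the headers hidden.
Row 6 is 20/6 = 10/3 times row 1, so its entry in column 2 is 30 × 10/3 = 100.
Row 5 is 12/6 = 2/1 times row 1, so its entry in column 4 is 15 × 2/1 = 30.

y = 100, m = 30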